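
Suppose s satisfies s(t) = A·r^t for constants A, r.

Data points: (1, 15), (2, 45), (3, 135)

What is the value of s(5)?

Consecutive ratio: 45/15 = 3, and 135/45 = 3, so r = 3.
Then A·3^1 = 15 gives A = 5, and s(t) = 5·3^t.
s(5) = 5·3^5 = 1215.

1215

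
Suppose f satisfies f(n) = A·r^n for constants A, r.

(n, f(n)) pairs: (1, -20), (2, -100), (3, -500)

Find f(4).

-2500

Consecutive ratio: -100/(-20) = 5, and -500/(-100) = 5, so r = 5.
Then A·5^1 = -20 gives A = -4, and f(n) = -4·5^n.
f(4) = -4·5^4 = -2500.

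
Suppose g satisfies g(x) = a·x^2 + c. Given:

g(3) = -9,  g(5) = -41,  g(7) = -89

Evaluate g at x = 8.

From g(3) = -9 and g(5) = -41: 9a + c = -9 and 25a + c = -41.
Subtracting: 16a = -32, so a = -2; then c = -9 − (-2)·9 = 9.
So g(x) = -2x² + 9, and g(8) = -119.

-119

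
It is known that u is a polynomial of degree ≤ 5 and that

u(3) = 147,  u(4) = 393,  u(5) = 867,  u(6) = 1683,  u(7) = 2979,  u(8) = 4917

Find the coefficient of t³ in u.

Write u(t) = at^5 + bt^4 + ct³ + dt² + et + p; the 6 given values yield a linear system in the 6 coefficients.
Solving, the leading coefficient vanishes, and u(t) = t^4 + t³ + 5t² - t - 3.
The coefficient of t³ is 1.

1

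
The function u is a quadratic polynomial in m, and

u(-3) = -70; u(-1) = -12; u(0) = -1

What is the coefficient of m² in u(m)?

-6

Write u(m) = am² + bm + c; the 3 given values yield a linear system in the 3 coefficients.
Solving, u(m) = -6m² + 5m - 1.
The coefficient of m² is -6.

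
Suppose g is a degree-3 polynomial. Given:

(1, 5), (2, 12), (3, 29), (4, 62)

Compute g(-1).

Write g(m) = am³ + bm² + cm + d; the 4 given values yield a linear system in the 4 coefficients.
Solving, g(m) = m³ - m² + 3m + 2.
Then g(-1) = -3.

-3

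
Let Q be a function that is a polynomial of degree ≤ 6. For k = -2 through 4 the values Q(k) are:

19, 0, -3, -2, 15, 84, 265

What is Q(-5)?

652

First differences: -19, -3, 1, 17, 69, 181. Second differences: 16, 4, 16, 52, 112. Third differences: -12, 12, 36, 60. Fourth differences: 24, 24, 24.
Level-4 differences are constant, so Q has degree 4.
Fitting a degree-4 polynomial gives Q(k) = k^4 + k² - k - 3.
Then Q(-5) = 652.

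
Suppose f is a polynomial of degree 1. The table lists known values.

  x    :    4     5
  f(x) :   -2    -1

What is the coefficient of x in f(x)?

1

Write f(x) = ax + b; the 2 given values yield a linear system in the 2 coefficients.
Solving, f(x) = x - 6.
The coefficient of x is 1.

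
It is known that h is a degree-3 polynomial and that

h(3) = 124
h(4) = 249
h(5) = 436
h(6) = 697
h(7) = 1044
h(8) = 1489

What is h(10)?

2721

First differences: 125, 187, 261, 347, 445. Second differences: 62, 74, 86, 98. Third differences: 12, 12, 12.
Level-3 differences are constant, so h has degree 3.
Fitting a degree-3 polynomial gives h(m) = 2m³ + 7m² + 2m + 1.
Then h(10) = 2721.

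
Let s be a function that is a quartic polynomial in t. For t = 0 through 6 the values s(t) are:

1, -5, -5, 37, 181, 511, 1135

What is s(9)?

First differences: -6, 0, 42, 144, 330, 624. Second differences: 6, 42, 102, 186, 294. Third differences: 36, 60, 84, 108. Fourth differences: 24, 24, 24.
Level-4 differences are constant, so s has degree 4.
Fitting a degree-4 polynomial gives s(t) = t^4 - 4t² - 3t + 1.
Then s(9) = 6211.

6211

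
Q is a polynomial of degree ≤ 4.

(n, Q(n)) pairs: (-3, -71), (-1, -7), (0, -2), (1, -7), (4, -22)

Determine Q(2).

-16

Write Q(n) = an^4 + bn³ + cn² + dn + e; the 5 given values yield a linear system in the 5 coefficients.
Solving, the leading coefficient vanishes, and Q(n) = n³ - 5n² - n - 2.
Then Q(2) = -16.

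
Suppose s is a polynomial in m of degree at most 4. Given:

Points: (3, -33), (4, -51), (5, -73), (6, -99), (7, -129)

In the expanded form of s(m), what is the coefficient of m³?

0

First differences: -18, -22, -26, -30. Second differences: -4, -4, -4.
Level-2 differences are constant, so s has degree 2.
Fitting a degree-2 polynomial gives s(m) = -2m² - 4m - 3.
The coefficient of m³ is 0.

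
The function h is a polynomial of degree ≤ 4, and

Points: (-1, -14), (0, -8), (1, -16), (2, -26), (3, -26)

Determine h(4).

Write h(x) = ax^4 + bx³ + cx² + dx + e; the 5 given values yield a linear system in the 5 coefficients.
Solving, the leading coefficient vanishes, and h(x) = 2x³ - 7x² - 3x - 8.
Then h(4) = -4.

-4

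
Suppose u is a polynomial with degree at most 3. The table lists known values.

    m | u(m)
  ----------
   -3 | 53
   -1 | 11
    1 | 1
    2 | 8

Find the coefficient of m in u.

-5

Write u(m) = am³ + bm² + cm + d; the 4 given values yield a linear system in the 4 coefficients.
Solving, the leading coefficient vanishes, and u(m) = 4m² - 5m + 2.
The coefficient of m is -5.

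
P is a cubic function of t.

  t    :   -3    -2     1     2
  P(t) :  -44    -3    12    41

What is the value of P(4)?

243

Write P(t) = at³ + bt² + ct + d; the 4 given values yield a linear system in the 4 coefficients.
Solving, P(t) = 3t³ + 3t² - t + 7.
Then P(4) = 243.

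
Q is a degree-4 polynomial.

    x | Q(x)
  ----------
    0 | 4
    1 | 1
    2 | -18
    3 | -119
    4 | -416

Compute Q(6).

Write Q(x) = ax^4 + bx³ + cx² + dx + e; the 5 given values yield a linear system in the 5 coefficients.
Solving, Q(x) = -2x^4 + x³ + 3x² - 5x + 4.
Then Q(6) = -2294.

-2294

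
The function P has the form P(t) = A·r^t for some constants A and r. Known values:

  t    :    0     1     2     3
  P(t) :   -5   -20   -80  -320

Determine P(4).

-1280

Consecutive ratio: -20/(-5) = 4, and -80/(-20) = 4, so r = 4.
Then A·4^0 = -5 gives A = -5, and P(t) = -5·4^t.
P(4) = -5·4^4 = -1280.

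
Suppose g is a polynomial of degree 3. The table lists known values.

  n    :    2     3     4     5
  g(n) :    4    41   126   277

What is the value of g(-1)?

1

Write g(n) = an³ + bn² + cn + d; the 4 given values yield a linear system in the 4 coefficients.
Solving, g(n) = 3n³ - 3n² - 5n + 2.
Then g(-1) = 1.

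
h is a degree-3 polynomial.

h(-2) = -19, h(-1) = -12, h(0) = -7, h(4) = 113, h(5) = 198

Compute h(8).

681

Write h(x) = ax³ + bx² + cx + d; the 5 given values yield a linear system in the 4 coefficients.
Solving, h(x) = x³ + 2x² + 6x - 7.
Then h(8) = 681.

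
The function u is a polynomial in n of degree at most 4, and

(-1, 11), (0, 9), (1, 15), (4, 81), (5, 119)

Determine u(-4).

65

Write u(n) = an^4 + bn³ + cn² + dn + e; the 5 given values yield a linear system in the 5 coefficients.
Solving, the top 2 coefficients vanish, and u(n) = 4n² + 2n + 9.
Then u(-4) = 65.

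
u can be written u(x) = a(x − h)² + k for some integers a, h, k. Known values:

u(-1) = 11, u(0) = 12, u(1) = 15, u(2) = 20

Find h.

-1

First differences 1, 3, 5; second difference 2 = 2a, so a = 1.
Expanding, the x-coefficient is −2ah = -2h; matching it to the data gives h = -1, and then k = 11.
So u(x) = 1(x + 1)² + 11.
Hence h = -1.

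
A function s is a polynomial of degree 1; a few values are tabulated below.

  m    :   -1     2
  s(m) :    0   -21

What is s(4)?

-35

Write s(m) = am + b; the 2 given values yield a linear system in the 2 coefficients.
Solving, s(m) = -7m - 7.
Then s(4) = -35.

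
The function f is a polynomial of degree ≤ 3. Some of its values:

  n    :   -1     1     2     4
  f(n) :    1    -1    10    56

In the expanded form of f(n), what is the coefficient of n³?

Write f(n) = an³ + bn² + cn + d; the 4 given values yield a linear system in the 4 coefficients.
Solving, the leading coefficient vanishes, and f(n) = 4n² - n - 4.
The coefficient of n³ is 0.

0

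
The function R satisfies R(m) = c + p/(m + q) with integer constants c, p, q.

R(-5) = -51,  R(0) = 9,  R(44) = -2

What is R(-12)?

-9

(R(m) − c)(m + q) = p for each data point; the three points give a linear system in c and q, then p follows.
Solving: c = -3, q = 4, p = 48, so R(m) = -3 + 48/(m + 4).
Then R(-12) = -3 + 48/(-8) = -9.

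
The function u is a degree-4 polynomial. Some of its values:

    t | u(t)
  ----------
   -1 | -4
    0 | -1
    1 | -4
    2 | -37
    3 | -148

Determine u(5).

-916

Write u(t) = at^4 + bt³ + ct² + dt + e; the 5 given values yield a linear system in the 5 coefficients.
Solving, u(t) = -t^4 - 2t³ - 2t² + 2t - 1.
Then u(5) = -916.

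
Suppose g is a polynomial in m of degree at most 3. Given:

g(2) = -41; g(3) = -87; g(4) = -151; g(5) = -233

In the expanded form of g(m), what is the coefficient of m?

Write g(m) = am³ + bm² + cm + d; the 4 given values yield a linear system in the 4 coefficients.
Solving, the leading coefficient vanishes, and g(m) = -9m² - m - 3.
The coefficient of m is -1.

-1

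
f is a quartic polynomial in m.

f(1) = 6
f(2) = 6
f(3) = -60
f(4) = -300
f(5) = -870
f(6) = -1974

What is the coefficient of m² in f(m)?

First differences: 0, -66, -240, -570, -1104. Second differences: -66, -174, -330, -534. Third differences: -108, -156, -204. Fourth differences: -48, -48.
Level-4 differences are constant, so f has degree 4.
Fitting a degree-4 polynomial gives f(m) = -2m^4 + 2m³ + 5m² + m.
The coefficient of m² is 5.

5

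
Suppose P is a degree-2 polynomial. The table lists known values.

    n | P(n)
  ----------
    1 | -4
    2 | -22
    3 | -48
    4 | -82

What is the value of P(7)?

First differences: -18, -26, -34. Second differences: -8, -8.
Level-2 differences are constant, so P has degree 2.
Fitting a degree-2 polynomial gives P(n) = -4n² - 6n + 6.
Then P(7) = -232.

-232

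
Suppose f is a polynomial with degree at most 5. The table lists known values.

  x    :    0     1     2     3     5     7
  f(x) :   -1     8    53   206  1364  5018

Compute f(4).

587

Write f(x) = ax^5 + bx^4 + cx³ + dx² + ex + p; the 6 given values yield a linear system in the 6 coefficients.
Solving, the leading coefficient vanishes, and f(x) = 2x^4 + 4x² + 3x - 1.
Then f(4) = 587.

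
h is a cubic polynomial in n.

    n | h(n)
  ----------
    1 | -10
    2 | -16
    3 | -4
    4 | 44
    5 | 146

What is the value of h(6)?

320

First differences: -6, 12, 48, 102. Second differences: 18, 36, 54. Third differences: 18, 18.
Level-3 differences are constant, so h has degree 3.
Fitting a degree-3 polynomial gives h(n) = 3n³ - 9n² - 4.
Then h(6) = 320.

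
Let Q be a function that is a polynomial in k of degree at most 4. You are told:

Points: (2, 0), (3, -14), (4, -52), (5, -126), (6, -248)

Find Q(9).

-1022

First differences: -14, -38, -74, -122. Second differences: -24, -36, -48. Third differences: -12, -12.
Level-3 differences are constant, so Q has degree 3.
Fitting a degree-3 polynomial gives Q(k) = -2k³ + 6k² - 6k + 4.
Then Q(9) = -1022.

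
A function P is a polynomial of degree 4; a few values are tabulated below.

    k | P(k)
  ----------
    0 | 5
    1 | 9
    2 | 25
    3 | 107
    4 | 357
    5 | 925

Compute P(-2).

57

First differences: 4, 16, 82, 250, 568. Second differences: 12, 66, 168, 318. Third differences: 54, 102, 150. Fourth differences: 48, 48.
Level-4 differences are constant, so P has degree 4.
Fitting a degree-4 polynomial gives P(k) = 2k^4 - 3k³ + k² + 4k + 5.
Then P(-2) = 57.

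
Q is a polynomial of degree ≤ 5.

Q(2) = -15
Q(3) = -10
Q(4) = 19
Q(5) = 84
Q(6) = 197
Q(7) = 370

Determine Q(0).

Write Q(n) = an^5 + bn^4 + cn³ + dn² + en + p; the 6 given values yield a linear system in the 6 coefficients.
Solving, the top 2 coefficients vanish, and Q(n) = 2n³ - 6n² - 3n - 1.
Then Q(0) = -1.

-1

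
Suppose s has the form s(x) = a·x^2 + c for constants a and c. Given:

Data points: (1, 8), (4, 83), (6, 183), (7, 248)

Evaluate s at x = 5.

128

From s(1) = 8 and s(4) = 83: 1a + c = 8 and 16a + c = 83.
Subtracting: 15a = 75, so a = 5; then c = 8 − 5·1 = 3.
So s(x) = 5x² + 3, and s(5) = 128.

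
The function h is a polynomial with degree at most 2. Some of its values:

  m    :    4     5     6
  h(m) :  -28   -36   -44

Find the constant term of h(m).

First differences: -8, -8.
Level-1 differences are constant, so h has degree 1.
Fitting a degree-1 polynomial gives h(m) = -8m + 4.
The constant term is h(0) = 4.

4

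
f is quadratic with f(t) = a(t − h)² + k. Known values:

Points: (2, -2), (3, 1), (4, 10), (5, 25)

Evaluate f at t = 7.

73

First differences 3, 9, 15; second difference 6 = 2a, so a = 3.
Expanding, the t-coefficient is −2ah = -6h; matching it to the data gives h = 2, and then k = -2.
So f(t) = 3(t − 2)² − 2.
f(7) = 3·5² − 2 = 73.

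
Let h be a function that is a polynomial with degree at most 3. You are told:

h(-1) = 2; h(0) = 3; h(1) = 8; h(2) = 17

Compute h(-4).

23

Write h(x) = ax³ + bx² + cx + d; the 4 given values yield a linear system in the 4 coefficients.
Solving, the leading coefficient vanishes, and h(x) = 2x² + 3x + 3.
Then h(-4) = 23.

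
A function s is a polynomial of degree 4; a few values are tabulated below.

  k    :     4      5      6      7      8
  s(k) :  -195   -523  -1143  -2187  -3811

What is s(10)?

-9543

Write s(k) = ak^4 + bk³ + ck² + dk + e; the 5 given values yield a linear system in the 5 coefficients.
Solving, s(k) = -k^4 + 5k² - 4k - 3.
Then s(10) = -9543.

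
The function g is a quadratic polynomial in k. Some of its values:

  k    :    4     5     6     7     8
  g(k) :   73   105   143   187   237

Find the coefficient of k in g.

5

Write g(k) = ak² + bk + c; the 5 given values yield a linear system in the 3 coefficients.
Solving, g(k) = 3k² + 5k + 5.
The coefficient of k is 5.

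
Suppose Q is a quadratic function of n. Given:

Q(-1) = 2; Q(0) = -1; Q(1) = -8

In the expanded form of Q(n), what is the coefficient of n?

-5

Write Q(n) = an² + bn + c; the 3 given values yield a linear system in the 3 coefficients.
Solving, Q(n) = -2n² - 5n - 1.
The coefficient of n is -5.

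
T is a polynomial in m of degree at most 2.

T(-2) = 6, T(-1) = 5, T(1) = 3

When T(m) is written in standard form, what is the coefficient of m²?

Write T(m) = am² + bm + c; the 3 given values yield a linear system in the 3 coefficients.
Solving, the leading coefficient vanishes, and T(m) = -m + 4.
The coefficient of m² is 0.

0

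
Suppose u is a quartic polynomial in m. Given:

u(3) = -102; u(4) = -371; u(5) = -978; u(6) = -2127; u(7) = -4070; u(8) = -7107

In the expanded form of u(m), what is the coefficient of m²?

1

First differences: -269, -607, -1149, -1943, -3037. Second differences: -338, -542, -794, -1094. Third differences: -204, -252, -300. Fourth differences: -48, -48.
Level-4 differences are constant, so u has degree 4.
Fitting a degree-4 polynomial gives u(m) = -2m^4 + 2m³ + m² - 3.
The coefficient of m² is 1.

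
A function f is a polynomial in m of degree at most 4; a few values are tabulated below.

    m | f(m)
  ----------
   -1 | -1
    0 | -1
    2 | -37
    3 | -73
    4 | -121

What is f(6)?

Write f(m) = am^4 + bm³ + cm² + dm + e; the 5 given values yield a linear system in the 5 coefficients.
Solving, the top 2 coefficients vanish, and f(m) = -6m² - 6m - 1.
Then f(6) = -253.

-253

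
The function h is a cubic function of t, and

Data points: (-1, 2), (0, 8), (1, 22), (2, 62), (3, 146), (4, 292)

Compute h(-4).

Write h(t) = at³ + bt² + ct + d; the 6 given values yield a linear system in the 4 coefficients.
Solving, h(t) = 3t³ + 4t² + 7t + 8.
Then h(-4) = -148.

-148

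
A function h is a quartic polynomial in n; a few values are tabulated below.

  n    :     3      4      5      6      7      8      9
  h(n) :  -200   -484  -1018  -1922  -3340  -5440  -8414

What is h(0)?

First differences: -284, -534, -904, -1418, -2100, -2974. Second differences: -250, -370, -514, -682, -874. Third differences: -120, -144, -168, -192. Fourth differences: -24, -24, -24.
Level-4 differences are constant, so h has degree 4.
Fitting a degree-4 polynomial gives h(n) = -n^4 - 2n³ - 4n² - 7n - 8.
Then h(0) = -8.

-8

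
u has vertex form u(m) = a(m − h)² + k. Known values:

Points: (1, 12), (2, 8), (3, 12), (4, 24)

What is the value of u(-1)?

First differences -4, 4, 12; second difference 8 = 2a, so a = 4.
Expanding, the m-coefficient is −2ah = -8h; matching it to the data gives h = 2, and then k = 8.
So u(m) = 4(m − 2)² + 8.
u(-1) = 4·(-3)² + 8 = 44.

44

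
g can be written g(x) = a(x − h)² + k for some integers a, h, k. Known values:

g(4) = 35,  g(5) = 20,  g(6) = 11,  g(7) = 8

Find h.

7

First differences -15, -9, -3; second difference 6 = 2a, so a = 3.
Expanding, the x-coefficient is −2ah = -6h; matching it to the data gives h = 7, and then k = 8.
So g(x) = 3(x − 7)² + 8.
Hence h = 7.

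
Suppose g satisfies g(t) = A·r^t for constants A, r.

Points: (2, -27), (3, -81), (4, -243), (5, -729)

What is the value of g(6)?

Consecutive ratio: -81/(-27) = 3, and -243/(-81) = 3, so r = 3.
Then A·3^2 = -27 gives A = -3, and g(t) = -3·3^t.
g(6) = -3·3^6 = -2187.

-2187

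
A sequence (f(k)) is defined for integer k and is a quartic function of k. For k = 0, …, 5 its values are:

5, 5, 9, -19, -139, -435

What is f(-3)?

29

First differences: 0, 4, -28, -120, -296. Second differences: 4, -32, -92, -176. Third differences: -36, -60, -84. Fourth differences: -24, -24.
Level-4 differences are constant, so f has degree 4.
Fitting a degree-4 polynomial gives f(k) = -k^4 + 9k² - 8k + 5.
Then f(-3) = 29.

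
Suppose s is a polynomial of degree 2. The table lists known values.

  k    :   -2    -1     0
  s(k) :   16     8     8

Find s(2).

32

Write s(k) = ak² + bk + c; the 3 given values yield a linear system in the 3 coefficients.
Solving, s(k) = 4k² + 4k + 8.
Then s(2) = 32.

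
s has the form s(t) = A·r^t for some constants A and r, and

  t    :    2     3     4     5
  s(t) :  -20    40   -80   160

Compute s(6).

Consecutive ratio: 40/(-20) = -2, and -80/40 = -2, so r = -2.
Then A·(-2)^2 = -20 gives A = -5, and s(t) = -5·(-2)^t.
s(6) = -5·(-2)^6 = -320.

-320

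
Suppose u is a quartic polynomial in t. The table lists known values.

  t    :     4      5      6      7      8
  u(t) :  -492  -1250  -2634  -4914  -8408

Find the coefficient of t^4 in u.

-2

Write u(t) = at^4 + bt³ + ct² + dt + e; the 5 given values yield a linear system in the 5 coefficients.
Solving, u(t) = -2t^4 - t³ + 4t² + 5t.
The coefficient of t^4 is -2.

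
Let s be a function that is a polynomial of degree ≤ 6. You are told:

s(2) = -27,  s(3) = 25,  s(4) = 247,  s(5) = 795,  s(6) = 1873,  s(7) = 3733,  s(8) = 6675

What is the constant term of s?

First differences: 52, 222, 548, 1078, 1860, 2942. Second differences: 170, 326, 530, 782, 1082. Third differences: 156, 204, 252, 300. Fourth differences: 48, 48, 48.
Level-4 differences are constant, so s has degree 4.
Fitting a degree-4 polynomial gives s(x) = 2x^4 - 2x³ - 7x² - 5x - 5.
The constant term is s(0) = -5.

-5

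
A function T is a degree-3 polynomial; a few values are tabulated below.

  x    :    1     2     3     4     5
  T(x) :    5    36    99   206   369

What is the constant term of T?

-6

First differences: 31, 63, 107, 163. Second differences: 32, 44, 56. Third differences: 12, 12.
Level-3 differences are constant, so T has degree 3.
Fitting a degree-3 polynomial gives T(x) = 2x³ + 4x² + 5x - 6.
The constant term is T(0) = -6.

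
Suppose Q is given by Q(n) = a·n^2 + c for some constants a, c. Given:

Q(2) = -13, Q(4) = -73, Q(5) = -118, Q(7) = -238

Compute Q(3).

-38

From Q(2) = -13 and Q(4) = -73: 4a + c = -13 and 16a + c = -73.
Subtracting: 12a = -60, so a = -5; then c = -13 − (-5)·4 = 7.
So Q(n) = -5n² + 7, and Q(3) = -38.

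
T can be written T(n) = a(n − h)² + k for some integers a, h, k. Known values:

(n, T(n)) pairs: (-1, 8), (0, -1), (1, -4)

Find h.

First differences -9, -3; second difference 6 = 2a, so a = 3.
Expanding, the n-coefficient is −2ah = -6h; matching it to the data gives h = 1, and then k = -4.
So T(n) = 3(n − 1)² − 4.
Hence h = 1.

1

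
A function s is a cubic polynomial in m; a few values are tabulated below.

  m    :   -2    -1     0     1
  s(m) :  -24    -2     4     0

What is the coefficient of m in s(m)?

Write s(m) = am³ + bm² + cm + d; the 4 given values yield a linear system in the 4 coefficients.
Solving, s(m) = m³ - 5m² + 4.
The coefficient of m is 0.

0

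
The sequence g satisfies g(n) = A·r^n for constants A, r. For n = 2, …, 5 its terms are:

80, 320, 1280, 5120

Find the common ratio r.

4

Consecutive ratio: 320/80 = 4, and 1280/320 = 4, so r = 4.
Then A·4^2 = 80 gives A = 5, and g(n) = 5·4^n.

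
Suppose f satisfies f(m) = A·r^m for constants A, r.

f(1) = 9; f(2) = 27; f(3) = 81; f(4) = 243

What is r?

3

Consecutive ratio: 27/9 = 3, and 81/27 = 3, so r = 3.
Then A·3^1 = 9 gives A = 3, and f(m) = 3·3^m.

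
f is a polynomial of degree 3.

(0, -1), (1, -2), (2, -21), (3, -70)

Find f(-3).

14

Write f(m) = am³ + bm² + cm + d; the 4 given values yield a linear system in the 4 coefficients.
Solving, f(m) = -2m³ - 3m² + 4m - 1.
Then f(-3) = 14.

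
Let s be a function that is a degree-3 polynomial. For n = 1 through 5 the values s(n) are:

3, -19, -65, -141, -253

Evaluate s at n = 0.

Write s(n) = an³ + bn² + cn + d; the 5 given values yield a linear system in the 4 coefficients.
Solving, s(n) = -n³ - 6n² + 3n + 7.
Then s(0) = 7.

7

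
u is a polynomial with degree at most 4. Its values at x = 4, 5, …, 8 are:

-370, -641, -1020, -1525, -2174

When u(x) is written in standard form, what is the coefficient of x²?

First differences: -271, -379, -505, -649. Second differences: -108, -126, -144. Third differences: -18, -18.
Level-3 differences are constant, so u has degree 3.
Fitting a degree-3 polynomial gives u(x) = -3x³ - 9x² - 7x - 6.
The coefficient of x² is -9.

-9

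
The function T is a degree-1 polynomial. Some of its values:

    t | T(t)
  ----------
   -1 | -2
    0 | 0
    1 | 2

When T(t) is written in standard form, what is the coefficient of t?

Write T(t) = at + b; the 3 given values yield a linear system in the 2 coefficients.
Solving, T(t) = 2t.
The coefficient of t is 2.

2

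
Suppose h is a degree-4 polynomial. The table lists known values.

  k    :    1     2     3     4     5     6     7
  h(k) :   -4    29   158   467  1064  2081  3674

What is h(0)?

Write h(k) = ak^4 + bk³ + ck² + dk + e; the 7 given values yield a linear system in the 5 coefficients.
Solving, h(k) = k^4 + 4k³ - k² - 7k - 1.
Then h(0) = -1.

-1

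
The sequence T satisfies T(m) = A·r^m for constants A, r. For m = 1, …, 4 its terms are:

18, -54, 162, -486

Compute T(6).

Consecutive ratio: -54/18 = -3, and 162/(-54) = -3, so r = -3.
Then A·(-3)^1 = 18 gives A = -6, and T(m) = -6·(-3)^m.
T(6) = -6·(-3)^6 = -4374.

-4374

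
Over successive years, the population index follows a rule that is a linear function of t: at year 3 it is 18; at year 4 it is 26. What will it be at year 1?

Write the value at t as u(t).
Write u(t) = at + b; the 2 given values yield a linear system in the 2 coefficients.
Solving, u(t) = 8t - 6.
Then u(1) = 2.

2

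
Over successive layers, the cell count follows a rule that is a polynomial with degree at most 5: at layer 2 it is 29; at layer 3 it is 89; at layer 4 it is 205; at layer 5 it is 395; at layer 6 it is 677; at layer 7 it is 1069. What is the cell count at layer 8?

1589

Write the value at m as P(m).
First differences: 60, 116, 190, 282, 392. Second differences: 56, 74, 92, 110. Third differences: 18, 18, 18.
Level-3 differences are constant, so P has degree 3.
Fitting a degree-3 polynomial gives P(m) = 3m³ + m² - 2m + 5.
Then P(8) = 1589.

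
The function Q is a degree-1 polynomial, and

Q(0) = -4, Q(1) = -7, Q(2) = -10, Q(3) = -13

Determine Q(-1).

First differences: -3, -3, -3.
Level-1 differences are constant, so Q has degree 1.
Fitting a degree-1 polynomial gives Q(t) = -3t - 4.
Then Q(-1) = -1.

-1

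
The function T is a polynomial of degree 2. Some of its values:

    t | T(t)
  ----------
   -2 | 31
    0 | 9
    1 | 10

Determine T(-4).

Write T(t) = at² + bt + c; the 3 given values yield a linear system in the 3 coefficients.
Solving, T(t) = 4t² - 3t + 9.
Then T(-4) = 85.

85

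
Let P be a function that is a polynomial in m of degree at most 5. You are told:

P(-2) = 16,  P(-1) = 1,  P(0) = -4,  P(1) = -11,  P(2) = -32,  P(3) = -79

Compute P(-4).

First differences: -15, -5, -7, -21, -47. Second differences: 10, -2, -14, -26. Third differences: -12, -12, -12.
Level-3 differences are constant, so P has degree 3.
Fitting a degree-3 polynomial gives P(m) = -2m³ - m² - 4m - 4.
Then P(-4) = 124.

124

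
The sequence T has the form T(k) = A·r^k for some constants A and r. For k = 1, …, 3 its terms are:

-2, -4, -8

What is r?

Consecutive ratio: -4/(-2) = 2, and -8/(-4) = 2, so r = 2.
Then A·2^1 = -2 gives A = -1, and T(k) = -1·2^k.

2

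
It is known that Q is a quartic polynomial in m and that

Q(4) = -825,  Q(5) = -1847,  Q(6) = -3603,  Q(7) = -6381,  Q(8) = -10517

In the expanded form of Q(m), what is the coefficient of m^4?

-2

Write Q(m) = am^4 + bm³ + cm² + dm + e; the 5 given values yield a linear system in the 5 coefficients.
Solving, Q(m) = -2m^4 - 4m³ - 5m² + 5m + 3.
The coefficient of m^4 is -2.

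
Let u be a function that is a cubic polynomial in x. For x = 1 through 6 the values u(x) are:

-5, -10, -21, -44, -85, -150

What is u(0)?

0

First differences: -5, -11, -23, -41, -65. Second differences: -6, -12, -18, -24. Third differences: -6, -6, -6.
Level-3 differences are constant, so u has degree 3.
Fitting a degree-3 polynomial gives u(x) = -x³ + 3x² - 7x.
Then u(0) = 0.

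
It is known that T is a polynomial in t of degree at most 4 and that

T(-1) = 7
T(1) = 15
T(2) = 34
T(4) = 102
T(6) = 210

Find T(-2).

Write T(t) = at^4 + bt³ + ct² + dt + e; the 5 given values yield a linear system in the 5 coefficients.
Solving, the top 2 coefficients vanish, and T(t) = 5t² + 4t + 6.
Then T(-2) = 18.

18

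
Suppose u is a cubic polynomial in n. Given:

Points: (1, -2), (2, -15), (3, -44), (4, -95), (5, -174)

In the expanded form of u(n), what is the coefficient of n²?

-2

First differences: -13, -29, -51, -79. Second differences: -16, -22, -28. Third differences: -6, -6.
Level-3 differences are constant, so u has degree 3.
Fitting a degree-3 polynomial gives u(n) = -n³ - 2n² + 1.
The coefficient of n² is -2.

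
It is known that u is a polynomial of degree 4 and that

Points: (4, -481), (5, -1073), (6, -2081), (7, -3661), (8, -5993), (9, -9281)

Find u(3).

First differences: -592, -1008, -1580, -2332, -3288. Second differences: -416, -572, -752, -956. Third differences: -156, -180, -204. Fourth differences: -24, -24.
Level-4 differences are constant, so u has degree 4.
Fitting a degree-4 polynomial gives u(k) = -k^4 - 4k³ + 3k² - 6k + 7.
Then u(3) = -173.

-173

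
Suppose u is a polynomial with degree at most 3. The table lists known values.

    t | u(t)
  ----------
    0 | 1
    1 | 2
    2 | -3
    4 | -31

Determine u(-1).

Write u(t) = at³ + bt² + ct + d; the 4 given values yield a linear system in the 4 coefficients.
Solving, the leading coefficient vanishes, and u(t) = -3t² + 4t + 1.
Then u(-1) = -6.

-6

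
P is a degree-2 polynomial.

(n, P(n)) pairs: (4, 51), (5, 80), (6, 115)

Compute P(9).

Write P(n) = an² + bn + c; the 3 given values yield a linear system in the 3 coefficients.
Solving, P(n) = 3n² + 2n - 5.
Then P(9) = 256.

256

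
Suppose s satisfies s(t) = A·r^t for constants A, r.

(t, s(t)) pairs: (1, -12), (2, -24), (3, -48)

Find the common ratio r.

2

Consecutive ratio: -24/(-12) = 2, and -48/(-24) = 2, so r = 2.
Then A·2^1 = -12 gives A = -6, and s(t) = -6·2^t.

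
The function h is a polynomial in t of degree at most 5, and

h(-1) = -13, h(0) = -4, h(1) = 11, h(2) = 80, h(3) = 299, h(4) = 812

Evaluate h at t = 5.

1811

First differences: 9, 15, 69, 219, 513. Second differences: 6, 54, 150, 294. Third differences: 48, 96, 144. Fourth differences: 48, 48.
Level-4 differences are constant, so h has degree 4.
Fitting a degree-4 polynomial gives h(t) = 2t^4 + 4t³ + t² + 8t - 4.
Then h(5) = 1811.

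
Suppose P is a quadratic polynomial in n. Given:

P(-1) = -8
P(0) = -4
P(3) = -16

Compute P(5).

Write P(n) = an² + bn + c; the 3 given values yield a linear system in the 3 coefficients.
Solving, P(n) = -2n² + 2n - 4.
Then P(5) = -44.

-44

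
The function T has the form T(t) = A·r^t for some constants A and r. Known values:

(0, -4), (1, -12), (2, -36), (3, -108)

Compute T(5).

-972

Consecutive ratio: -12/(-4) = 3, and -36/(-12) = 3, so r = 3.
Then A·3^0 = -4 gives A = -4, and T(t) = -4·3^t.
T(5) = -4·3^5 = -972.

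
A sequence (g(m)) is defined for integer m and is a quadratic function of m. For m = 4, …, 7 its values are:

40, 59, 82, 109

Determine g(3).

First differences: 19, 23, 27. Second differences: 4, 4.
Level-2 differences are constant, so g has degree 2.
Fitting a degree-2 polynomial gives g(m) = 2m² + m + 4.
Then g(3) = 25.

25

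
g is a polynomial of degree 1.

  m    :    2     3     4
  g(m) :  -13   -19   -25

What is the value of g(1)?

-7

First differences: -6, -6.
Level-1 differences are constant, so g has degree 1.
Fitting a degree-1 polynomial gives g(m) = -6m - 1.
Then g(1) = -7.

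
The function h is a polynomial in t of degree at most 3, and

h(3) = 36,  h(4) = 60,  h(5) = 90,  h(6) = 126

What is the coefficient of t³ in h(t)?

Write h(t) = at³ + bt² + ct + d; the 4 given values yield a linear system in the 4 coefficients.
Solving, the leading coefficient vanishes, and h(t) = 3t² + 3t.
The coefficient of t³ is 0.

0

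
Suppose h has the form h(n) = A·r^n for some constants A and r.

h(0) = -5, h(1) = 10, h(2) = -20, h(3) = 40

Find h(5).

160

Consecutive ratio: 10/(-5) = -2, and -20/10 = -2, so r = -2.
Then A·(-2)^0 = -5 gives A = -5, and h(n) = -5·(-2)^n.
h(5) = -5·(-2)^5 = 160.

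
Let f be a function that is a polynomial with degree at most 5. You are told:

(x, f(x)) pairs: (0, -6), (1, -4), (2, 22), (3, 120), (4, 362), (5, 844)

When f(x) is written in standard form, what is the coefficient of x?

First differences: 2, 26, 98, 242, 482. Second differences: 24, 72, 144, 240. Third differences: 48, 72, 96. Fourth differences: 24, 24.
Level-4 differences are constant, so f has degree 4.
Fitting a degree-4 polynomial gives f(x) = x^4 + 2x³ - x² - 6.
The coefficient of x is 0.

0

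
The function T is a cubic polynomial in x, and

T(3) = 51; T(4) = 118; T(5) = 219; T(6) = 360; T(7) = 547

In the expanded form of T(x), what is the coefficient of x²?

Write T(x) = ax³ + bx² + cx + d; the 5 given values yield a linear system in the 4 coefficients.
Solving, T(x) = x³ + 5x² - 5x - 6.
The coefficient of x² is 5.

5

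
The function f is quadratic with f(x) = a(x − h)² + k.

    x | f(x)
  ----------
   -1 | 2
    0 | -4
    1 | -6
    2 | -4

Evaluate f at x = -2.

First differences -6, -2, 2; second difference 4 = 2a, so a = 2.
Expanding, the x-coefficient is −2ah = -4h; matching it to the data gives h = 1, and then k = -6.
So f(x) = 2(x − 1)² − 6.
f(-2) = 2·(-3)² − 6 = 12.

12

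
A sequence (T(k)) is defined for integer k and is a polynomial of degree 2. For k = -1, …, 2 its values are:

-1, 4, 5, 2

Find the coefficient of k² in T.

First differences: 5, 1, -3. Second differences: -4, -4.
Level-2 differences are constant, so T has degree 2.
Fitting a degree-2 polynomial gives T(k) = -2k² + 3k + 4.
The coefficient of k² is -2.

-2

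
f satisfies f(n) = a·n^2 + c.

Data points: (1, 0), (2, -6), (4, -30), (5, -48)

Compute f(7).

-96

From f(1) = 0 and f(2) = -6: 1a + c = 0 and 4a + c = -6.
Subtracting: 3a = -6, so a = -2; then c = 0 − (-2)·1 = 2.
So f(n) = -2n² + 2, and f(7) = -96.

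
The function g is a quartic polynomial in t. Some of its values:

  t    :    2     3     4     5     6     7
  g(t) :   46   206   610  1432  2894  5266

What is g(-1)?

First differences: 160, 404, 822, 1462, 2372. Second differences: 244, 418, 640, 910. Third differences: 174, 222, 270. Fourth differences: 48, 48.
Level-4 differences are constant, so g has degree 4.
Fitting a degree-4 polynomial gives g(t) = 2t^4 + t³ + 3t² - 4t + 2.
Then g(-1) = 10.

10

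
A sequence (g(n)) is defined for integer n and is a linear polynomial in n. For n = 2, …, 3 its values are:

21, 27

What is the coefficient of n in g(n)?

6

Write g(n) = an + b; the 2 given values yield a linear system in the 2 coefficients.
Solving, g(n) = 6n + 9.
The coefficient of n is 6.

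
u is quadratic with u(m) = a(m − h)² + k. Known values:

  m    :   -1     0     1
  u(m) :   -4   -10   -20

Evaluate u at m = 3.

First differences -6, -10; second difference -4 = 2a, so a = -2.
Expanding, the m-coefficient is −2ah = 4h; matching it to the data gives h = -2, and then k = -2.
So u(m) = -2(m + 2)² − 2.
u(3) = -2·5² − 2 = -52.

-52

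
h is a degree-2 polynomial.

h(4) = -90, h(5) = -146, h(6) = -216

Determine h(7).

-300

Write h(k) = ak² + bk + c; the 3 given values yield a linear system in the 3 coefficients.
Solving, h(k) = -7k² + 7k - 6.
Then h(7) = -300.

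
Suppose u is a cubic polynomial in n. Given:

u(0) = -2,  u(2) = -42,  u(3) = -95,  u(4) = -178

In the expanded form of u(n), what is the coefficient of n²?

Write u(n) = an³ + bn² + cn + d; the 4 given values yield a linear system in the 4 coefficients.
Solving, u(n) = -n³ - 6n² - 4n - 2.
The coefficient of n² is -6.

-6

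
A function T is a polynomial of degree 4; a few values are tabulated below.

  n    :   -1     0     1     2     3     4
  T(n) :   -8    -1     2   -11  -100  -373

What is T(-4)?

-653

First differences: 7, 3, -13, -89, -273. Second differences: -4, -16, -76, -184. Third differences: -12, -60, -108. Fourth differences: -48, -48.
Level-4 differences are constant, so T has degree 4.
Fitting a degree-4 polynomial gives T(n) = -2n^4 + 2n³ + 3n - 1.
Then T(-4) = -653.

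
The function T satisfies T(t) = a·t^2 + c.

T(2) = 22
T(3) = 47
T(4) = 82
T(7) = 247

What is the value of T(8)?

From T(2) = 22 and T(3) = 47: 4a + c = 22 and 9a + c = 47.
Subtracting: 5a = 25, so a = 5; then c = 22 − 5·4 = 2.
So T(t) = 5t² + 2, and T(8) = 322.

322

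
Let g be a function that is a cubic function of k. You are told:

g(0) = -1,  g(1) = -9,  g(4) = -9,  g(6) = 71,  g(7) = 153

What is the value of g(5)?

19

Write g(k) = ak³ + bk² + ck + d; the 5 given values yield a linear system in the 4 coefficients.
Solving, g(k) = k³ - 3k² - 6k - 1.
Then g(5) = 19.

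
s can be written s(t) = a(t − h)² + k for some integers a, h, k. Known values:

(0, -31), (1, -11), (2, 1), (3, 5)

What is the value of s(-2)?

First differences 20, 12, 4; second difference -8 = 2a, so a = -4.
Expanding, the t-coefficient is −2ah = 8h; matching it to the data gives h = 3, and then k = 5.
So s(t) = -4(t − 3)² + 5.
s(-2) = -4·(-5)² + 5 = -95.

-95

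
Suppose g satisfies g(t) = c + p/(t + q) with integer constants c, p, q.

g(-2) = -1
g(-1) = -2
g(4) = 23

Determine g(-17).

(g(t) − c)(t + q) = p for each data point; the three points give a linear system in c and q, then p follows.
Solving: c = 3, q = -3, p = 20, so g(t) = 3 + 20/(t − 3).
Then g(-17) = 3 + 20/(-20) = 2.

2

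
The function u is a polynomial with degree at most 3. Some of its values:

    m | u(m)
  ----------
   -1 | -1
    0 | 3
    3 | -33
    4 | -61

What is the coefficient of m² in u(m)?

-4

Write u(m) = am³ + bm² + cm + d; the 4 given values yield a linear system in the 4 coefficients.
Solving, the leading coefficient vanishes, and u(m) = -4m² + 3.
The coefficient of m² is -4.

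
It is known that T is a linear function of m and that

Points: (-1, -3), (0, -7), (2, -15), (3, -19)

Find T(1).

Write T(m) = am + b; the 4 given values yield a linear system in the 2 coefficients.
Solving, T(m) = -4m - 7.
Then T(1) = -11.

-11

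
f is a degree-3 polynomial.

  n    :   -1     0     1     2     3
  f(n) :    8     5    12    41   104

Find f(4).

First differences: -3, 7, 29, 63. Second differences: 10, 22, 34. Third differences: 12, 12.
Level-3 differences are constant, so f has degree 3.
Extending the table by one column gives the next first difference 109, so f(4) = 104 + 109 = 213.

213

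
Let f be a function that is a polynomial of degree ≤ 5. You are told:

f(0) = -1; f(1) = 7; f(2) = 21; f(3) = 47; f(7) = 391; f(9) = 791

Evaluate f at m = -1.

-9

Write f(m) = am^5 + bm^4 + cm³ + dm² + em + p; the 6 given values yield a linear system in the 6 coefficients.
Solving, the top 2 coefficients vanish, and f(m) = m³ + 7m - 1.
Then f(-1) = -9.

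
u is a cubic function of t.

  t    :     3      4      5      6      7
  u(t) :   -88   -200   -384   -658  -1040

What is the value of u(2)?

-30

First differences: -112, -184, -274, -382. Second differences: -72, -90, -108. Third differences: -18, -18.
Level-3 differences are constant, so u has degree 3.
Fitting a degree-3 polynomial gives u(t) = -3t³ - t - 4.
Then u(2) = -30.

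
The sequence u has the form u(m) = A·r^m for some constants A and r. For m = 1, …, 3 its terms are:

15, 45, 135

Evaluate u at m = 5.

Consecutive ratio: 45/15 = 3, and 135/45 = 3, so r = 3.
Then A·3^1 = 15 gives A = 5, and u(m) = 5·3^m.
u(5) = 5·3^5 = 1215.

1215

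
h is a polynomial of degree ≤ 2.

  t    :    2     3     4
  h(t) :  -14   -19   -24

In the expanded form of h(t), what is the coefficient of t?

-5

Write h(t) = at² + bt + c; the 3 given values yield a linear system in the 3 coefficients.
Solving, the leading coefficient vanishes, and h(t) = -5t - 4.
The coefficient of t is -5.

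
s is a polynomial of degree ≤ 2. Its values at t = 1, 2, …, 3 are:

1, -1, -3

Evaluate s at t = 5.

Write s(t) = at² + bt + c; the 3 given values yield a linear system in the 3 coefficients.
Solving, the leading coefficient vanishes, and s(t) = -2t + 3.
Then s(5) = -7.

-7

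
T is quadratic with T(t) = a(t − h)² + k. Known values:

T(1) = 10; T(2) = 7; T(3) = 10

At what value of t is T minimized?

First differences -3, 3; second difference 6 = 2a, so a = 3.
Expanding, the t-coefficient is −2ah = -6h; matching it to the data gives h = 2, and then k = 7.
So T(t) = 3(t − 2)² + 7.
Hence h = 2.

2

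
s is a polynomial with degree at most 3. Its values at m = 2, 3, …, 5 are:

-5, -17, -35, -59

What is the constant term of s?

1

Write s(m) = am³ + bm² + cm + d; the 4 given values yield a linear system in the 4 coefficients.
Solving, the leading coefficient vanishes, and s(m) = -3m² + 3m + 1.
The constant term is s(0) = 1.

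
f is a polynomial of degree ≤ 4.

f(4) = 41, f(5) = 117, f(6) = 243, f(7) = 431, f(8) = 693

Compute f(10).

First differences: 76, 126, 188, 262. Second differences: 50, 62, 74. Third differences: 12, 12.
Level-3 differences are constant, so f has degree 3.
Fitting a degree-3 polynomial gives f(t) = 2t³ - 5t² - t - 3.
Then f(10) = 1487.

1487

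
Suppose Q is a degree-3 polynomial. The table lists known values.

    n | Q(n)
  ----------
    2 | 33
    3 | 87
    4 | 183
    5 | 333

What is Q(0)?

3

Write Q(n) = an³ + bn² + cn + d; the 4 given values yield a linear system in the 4 coefficients.
Solving, Q(n) = 2n³ + 3n² + n + 3.
The constant term is Q(0) = 3.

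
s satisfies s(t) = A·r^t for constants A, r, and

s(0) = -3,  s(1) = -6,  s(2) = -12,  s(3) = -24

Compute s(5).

Consecutive ratio: -6/(-3) = 2, and -12/(-6) = 2, so r = 2.
Then A·2^0 = -3 gives A = -3, and s(t) = -3·2^t.
s(5) = -3·2^5 = -96.

-96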